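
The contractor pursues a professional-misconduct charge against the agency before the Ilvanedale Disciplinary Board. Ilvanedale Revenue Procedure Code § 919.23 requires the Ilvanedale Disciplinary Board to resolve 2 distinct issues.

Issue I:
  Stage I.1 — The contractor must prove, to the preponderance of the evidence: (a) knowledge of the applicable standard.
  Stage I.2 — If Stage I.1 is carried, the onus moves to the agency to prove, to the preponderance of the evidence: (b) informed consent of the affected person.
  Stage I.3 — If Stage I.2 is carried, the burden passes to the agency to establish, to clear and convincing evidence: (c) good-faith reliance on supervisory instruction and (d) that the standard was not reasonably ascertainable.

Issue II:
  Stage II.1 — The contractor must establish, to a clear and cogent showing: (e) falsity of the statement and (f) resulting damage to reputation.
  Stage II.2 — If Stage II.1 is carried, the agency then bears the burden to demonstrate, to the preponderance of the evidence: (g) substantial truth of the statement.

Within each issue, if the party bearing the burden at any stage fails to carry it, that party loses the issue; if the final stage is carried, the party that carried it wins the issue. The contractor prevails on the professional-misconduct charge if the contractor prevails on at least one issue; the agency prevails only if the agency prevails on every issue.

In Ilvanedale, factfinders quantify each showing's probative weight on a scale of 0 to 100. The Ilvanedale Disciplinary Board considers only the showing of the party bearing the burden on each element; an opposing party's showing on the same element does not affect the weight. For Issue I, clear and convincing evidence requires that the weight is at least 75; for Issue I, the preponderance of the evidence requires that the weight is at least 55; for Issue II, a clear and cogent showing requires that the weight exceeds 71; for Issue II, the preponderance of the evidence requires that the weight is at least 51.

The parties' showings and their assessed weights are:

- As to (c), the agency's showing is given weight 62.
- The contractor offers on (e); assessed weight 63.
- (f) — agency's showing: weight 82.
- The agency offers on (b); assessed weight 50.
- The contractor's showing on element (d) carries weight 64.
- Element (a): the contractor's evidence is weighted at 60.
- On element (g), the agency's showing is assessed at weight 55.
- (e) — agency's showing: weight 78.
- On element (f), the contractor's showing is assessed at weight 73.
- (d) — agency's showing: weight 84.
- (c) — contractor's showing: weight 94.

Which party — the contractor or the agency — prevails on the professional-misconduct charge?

— Issue I —
At Stage I.1 the contractor must meet the preponderance of the evidence (weight is at least 55): on (a) the weight is 60, ≥ 55, so (a) meets the standard.
  All elements met. The burden passes to the agency.
At Stage I.2 the agency must meet the preponderance of the evidence (weight is at least 55): on (b) the weight is 50, < 55, so (b) does not meet the standard.
  Not every element is met, so the agency fails to carry Stage I.2.
The analysis ends at Stage I.2; the contractor prevails on this issue.
— Issue II —
Stage II.1 (contractor, a clear and cogent showing, weight exceeds 71): (e) 63 (agency's 78 disregarded) ≤ 71 — fails; (f) 73 (agency's 82 disregarded) > 71 — meets.
  Stage II.1 not carried; the contractor fails its burden.
So the agency prevails on this issue.
Per-issue: Issue I → contractor; Issue II → agency. The contractor must prevail on at least one issue; overall, the contractor prevails.

contractor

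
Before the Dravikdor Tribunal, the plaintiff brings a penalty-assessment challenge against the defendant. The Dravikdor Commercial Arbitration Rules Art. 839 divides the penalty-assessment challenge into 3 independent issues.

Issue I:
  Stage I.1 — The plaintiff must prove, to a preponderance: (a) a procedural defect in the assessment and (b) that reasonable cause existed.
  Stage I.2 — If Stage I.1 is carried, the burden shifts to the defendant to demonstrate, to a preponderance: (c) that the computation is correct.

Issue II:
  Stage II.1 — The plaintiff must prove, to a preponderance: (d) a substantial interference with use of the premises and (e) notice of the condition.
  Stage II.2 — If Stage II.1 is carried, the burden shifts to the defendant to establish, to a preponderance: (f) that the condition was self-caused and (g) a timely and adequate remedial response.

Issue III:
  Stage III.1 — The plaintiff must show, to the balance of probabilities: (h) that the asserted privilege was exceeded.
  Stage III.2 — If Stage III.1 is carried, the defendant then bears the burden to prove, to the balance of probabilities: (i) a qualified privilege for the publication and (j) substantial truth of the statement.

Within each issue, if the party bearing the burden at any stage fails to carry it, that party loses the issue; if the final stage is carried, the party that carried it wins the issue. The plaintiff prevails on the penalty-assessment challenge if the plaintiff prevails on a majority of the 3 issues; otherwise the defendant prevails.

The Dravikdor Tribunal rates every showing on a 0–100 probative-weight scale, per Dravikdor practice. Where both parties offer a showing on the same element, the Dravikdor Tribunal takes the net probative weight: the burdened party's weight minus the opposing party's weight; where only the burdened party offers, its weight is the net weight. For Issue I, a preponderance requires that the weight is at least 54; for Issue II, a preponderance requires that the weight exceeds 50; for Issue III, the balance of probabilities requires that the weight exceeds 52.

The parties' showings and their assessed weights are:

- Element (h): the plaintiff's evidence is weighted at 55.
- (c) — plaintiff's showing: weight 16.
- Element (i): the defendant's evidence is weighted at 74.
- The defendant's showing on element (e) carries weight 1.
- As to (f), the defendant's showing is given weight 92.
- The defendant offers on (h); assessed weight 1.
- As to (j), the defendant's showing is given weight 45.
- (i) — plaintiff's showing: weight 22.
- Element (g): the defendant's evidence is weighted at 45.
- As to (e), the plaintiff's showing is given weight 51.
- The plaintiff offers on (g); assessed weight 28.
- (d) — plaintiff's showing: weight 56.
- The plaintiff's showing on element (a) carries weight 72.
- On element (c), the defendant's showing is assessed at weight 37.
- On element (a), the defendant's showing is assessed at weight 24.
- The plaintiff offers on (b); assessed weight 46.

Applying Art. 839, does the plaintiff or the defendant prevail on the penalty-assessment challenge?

defendant

— Issue I —
At Stage I.1 the plaintiff must meet a preponderance (weight is at least 54): on (a) the weight is 72 less the opposing 24 gives net 48, which does not reach 54, so (a) does not meet the standard; on (b) the weight is 46, which does not reach 54, so (b) does not meet the standard.
  Not every element is met, so the plaintiff fails to carry Stage I.1.
The defendant prevails on this issue.
— Issue II —
Stage II.1 — burden on plaintiff; standard: a preponderance (weight exceeds 50).
    (d): 56 > 50 [met]
    (e): 51 − 1 = 50 ≤ 50 [not met]
  Not every element is met, so the plaintiff fails to carry Stage II.1.
The defendant prevails on this issue.
— Issue III —
Stage III.1 (plaintiff, the balance of probabilities, weight exceeds 52): (h) net 55−1=54 > 52 — meets.
  All elements met. The burden passes to the defendant.
Stage III.2 (defendant, the balance of probabilities, weight exceeds 52): (i) net 74−22=52 ≤ 52 — fails; (j) 45 ≤ 52 — fails.
  Not every element is met, so the defendant fails to carry Stage III.2.
The analysis ends at Stage III.2; the plaintiff prevails on this issue.
Per-issue: Issue I → defendant; Issue II → defendant; Issue III → plaintiff. The plaintiff must prevail on a majority of issues; overall, the defendant prevails.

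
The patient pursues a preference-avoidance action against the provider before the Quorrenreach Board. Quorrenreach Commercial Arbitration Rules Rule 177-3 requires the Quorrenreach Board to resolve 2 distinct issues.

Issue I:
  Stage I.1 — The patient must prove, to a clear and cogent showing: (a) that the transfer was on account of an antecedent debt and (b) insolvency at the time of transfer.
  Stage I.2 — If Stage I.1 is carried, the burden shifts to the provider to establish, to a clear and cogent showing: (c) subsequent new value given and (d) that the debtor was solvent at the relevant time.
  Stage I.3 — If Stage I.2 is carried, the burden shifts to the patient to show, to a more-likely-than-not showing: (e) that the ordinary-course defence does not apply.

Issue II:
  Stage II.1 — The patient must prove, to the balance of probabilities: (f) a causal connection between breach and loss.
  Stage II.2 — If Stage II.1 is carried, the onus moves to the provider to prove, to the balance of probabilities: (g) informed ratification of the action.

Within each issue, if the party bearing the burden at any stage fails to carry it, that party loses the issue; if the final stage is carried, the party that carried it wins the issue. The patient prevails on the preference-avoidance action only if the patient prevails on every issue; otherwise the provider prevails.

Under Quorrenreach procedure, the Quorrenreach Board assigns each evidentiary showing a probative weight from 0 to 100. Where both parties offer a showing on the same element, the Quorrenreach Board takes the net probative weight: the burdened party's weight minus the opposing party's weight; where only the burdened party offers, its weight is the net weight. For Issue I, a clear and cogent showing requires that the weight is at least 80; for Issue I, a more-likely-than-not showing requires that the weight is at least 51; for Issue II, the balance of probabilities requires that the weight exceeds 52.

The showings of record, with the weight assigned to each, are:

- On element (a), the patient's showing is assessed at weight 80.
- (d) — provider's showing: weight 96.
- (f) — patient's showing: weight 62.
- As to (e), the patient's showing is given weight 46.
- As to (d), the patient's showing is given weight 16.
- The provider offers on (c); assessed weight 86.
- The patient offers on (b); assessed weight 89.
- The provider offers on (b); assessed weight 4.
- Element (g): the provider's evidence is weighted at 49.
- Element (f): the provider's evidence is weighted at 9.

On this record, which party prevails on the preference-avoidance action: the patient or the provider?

— Issue I —
At Stage I.1 the patient must meet a clear and cogent showing (weight is at least 80): on (a) the weight is 80, which does reach 80, so (a) meets the standard; on (b) the weight is 89 less the opposing 4 gives net 85, ≥ 80, so (b) meets the standard.
  Stage I.1 is satisfied; the onus moves to the provider.
At Stage I.2 the provider must meet a clear and cogent showing (weight is at least 80): on (c) the weight is 86, which does reach 80, so (c) meets the standard; on (d) the weight is 96 less the opposing 16 gives net 80, ≥ 80, so (d) meets the standard.
  The provider carries Stage I.2; the patient now bears the burden.
At Stage I.3 the patient must meet a more-likely-than-not showing (weight is at least 51): on (e) the weight is 46, which does not reach 51, so (e) does not meet the standard.
  The patient does not carry Stage I.3.
The provider prevails on this issue.
— Issue II —
Stage II.1 (patient, the balance of probabilities, weight exceeds 52): (f) net 62−9=53 > 52 — meets.
  All elements met. The burden passes to the provider.
Stage II.2 (provider, the balance of probabilities, weight exceeds 52): (g) 49 ≤ 52 — fails.
  The provider does not carry Stage II.2.
The analysis ends at Stage II.2; the patient prevails on this issue.
Per-issue: Issue I → provider; Issue II → patient. The patient must prevail on every issue; overall, the provider prevails.

provider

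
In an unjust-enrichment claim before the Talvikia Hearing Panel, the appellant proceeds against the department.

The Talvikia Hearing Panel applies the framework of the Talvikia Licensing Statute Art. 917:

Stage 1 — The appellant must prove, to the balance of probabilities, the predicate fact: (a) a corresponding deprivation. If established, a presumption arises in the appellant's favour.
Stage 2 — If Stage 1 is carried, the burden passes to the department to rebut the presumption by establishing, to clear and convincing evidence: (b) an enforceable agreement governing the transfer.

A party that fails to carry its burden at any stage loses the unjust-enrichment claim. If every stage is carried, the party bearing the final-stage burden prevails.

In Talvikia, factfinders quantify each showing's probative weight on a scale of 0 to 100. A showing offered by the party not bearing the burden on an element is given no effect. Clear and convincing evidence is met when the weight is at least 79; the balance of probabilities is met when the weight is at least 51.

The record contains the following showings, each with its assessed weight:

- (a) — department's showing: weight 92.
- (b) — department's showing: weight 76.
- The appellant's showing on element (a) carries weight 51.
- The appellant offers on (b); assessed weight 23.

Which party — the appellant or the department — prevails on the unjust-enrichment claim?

Stage 1 (appellant, the balance of probabilities, weight is at least 51): (a) 51 (department's 92 disregarded) ≥ 51 — meets.
  Stage 1 is satisfied; the onus moves to the department.
Stage 2 (department, clear and convincing evidence, weight is at least 79): (b) 76 (appellant's 23 disregarded) < 79 — fails.
  Not every element is met, so the department fails to carry Stage 2.
The appellant prevails.

appellant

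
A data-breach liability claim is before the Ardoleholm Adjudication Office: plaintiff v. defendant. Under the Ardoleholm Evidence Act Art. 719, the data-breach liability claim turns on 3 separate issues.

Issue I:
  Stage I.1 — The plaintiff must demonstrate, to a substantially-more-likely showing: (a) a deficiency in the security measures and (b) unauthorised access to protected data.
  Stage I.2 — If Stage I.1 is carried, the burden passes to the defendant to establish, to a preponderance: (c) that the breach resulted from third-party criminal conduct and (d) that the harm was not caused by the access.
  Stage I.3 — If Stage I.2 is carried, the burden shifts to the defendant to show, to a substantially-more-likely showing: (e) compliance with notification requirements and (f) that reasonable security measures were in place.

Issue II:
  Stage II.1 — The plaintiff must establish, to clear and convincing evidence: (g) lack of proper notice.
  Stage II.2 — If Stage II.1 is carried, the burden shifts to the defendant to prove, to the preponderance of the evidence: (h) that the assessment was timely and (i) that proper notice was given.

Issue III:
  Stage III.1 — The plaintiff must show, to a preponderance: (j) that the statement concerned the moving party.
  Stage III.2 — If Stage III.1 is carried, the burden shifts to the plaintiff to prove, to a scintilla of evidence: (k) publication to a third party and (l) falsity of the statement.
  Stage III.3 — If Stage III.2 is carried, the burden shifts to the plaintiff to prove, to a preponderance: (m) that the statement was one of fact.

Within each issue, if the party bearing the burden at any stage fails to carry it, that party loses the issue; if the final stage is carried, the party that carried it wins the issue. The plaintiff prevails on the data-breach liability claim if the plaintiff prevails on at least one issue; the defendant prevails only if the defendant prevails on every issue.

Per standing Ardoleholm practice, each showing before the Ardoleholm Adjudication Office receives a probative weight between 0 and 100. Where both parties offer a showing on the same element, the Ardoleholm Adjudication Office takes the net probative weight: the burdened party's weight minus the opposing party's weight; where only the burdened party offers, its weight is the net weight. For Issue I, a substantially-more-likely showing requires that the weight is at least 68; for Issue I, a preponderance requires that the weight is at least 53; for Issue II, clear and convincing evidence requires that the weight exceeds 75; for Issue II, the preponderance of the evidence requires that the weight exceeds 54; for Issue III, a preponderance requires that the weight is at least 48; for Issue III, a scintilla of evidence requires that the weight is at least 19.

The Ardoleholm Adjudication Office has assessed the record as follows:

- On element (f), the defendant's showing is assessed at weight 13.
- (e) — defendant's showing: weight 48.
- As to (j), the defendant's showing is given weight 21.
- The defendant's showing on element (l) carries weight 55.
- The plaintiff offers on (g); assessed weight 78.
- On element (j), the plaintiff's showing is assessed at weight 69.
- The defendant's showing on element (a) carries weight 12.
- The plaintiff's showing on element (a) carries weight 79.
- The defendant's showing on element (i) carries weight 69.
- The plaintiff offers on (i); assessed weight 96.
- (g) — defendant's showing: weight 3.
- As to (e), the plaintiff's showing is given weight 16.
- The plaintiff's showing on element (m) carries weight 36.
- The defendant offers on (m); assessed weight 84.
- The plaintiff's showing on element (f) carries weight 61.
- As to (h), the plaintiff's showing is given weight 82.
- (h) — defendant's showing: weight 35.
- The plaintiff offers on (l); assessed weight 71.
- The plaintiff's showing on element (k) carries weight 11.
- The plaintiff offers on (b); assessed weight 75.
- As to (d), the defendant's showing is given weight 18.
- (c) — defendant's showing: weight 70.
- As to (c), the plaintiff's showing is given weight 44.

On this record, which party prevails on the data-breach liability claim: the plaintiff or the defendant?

— Issue I —
At Stage I.1 the plaintiff must meet a substantially-more-likely showing (weight is at least 68): on (a) the weight is 79 less the opposing 12 gives net 67, which does not reach 68, so (a) does not meet the standard; on (b) the weight is 75, which does reach 68, so (b) meets the standard.
  The plaintiff does not carry Stage I.1.
So the defendant prevails on this issue.
— Issue II —
Stage II.1 — burden on plaintiff; standard: clear and convincing evidence (weight exceeds 75).
    (g): 78 − 3 = 75 ≤ 75 [not met]
  Stage II.1 not carried; the plaintiff fails its burden.
The defendant prevails on this issue.
— Issue III —
At Stage III.1 the plaintiff must meet a preponderance (weight is at least 48): on (j) the weight is 69 less the opposing 21 gives net 48, ≥ 48, so (j) meets the standard.
  All elements met. The plaintiff retains the burden for Stage III.2.
At Stage III.2 the plaintiff must meet a scintilla of evidence (weight is at least 19): on (k) the weight is 11, which does not reach 19, so (k) does not meet the standard; on (l) the weight is 71 less the opposing 55 gives net 16, < 19, so (l) does not meet the standard.
  Not every element is met, so the plaintiff fails to carry Stage III.2.
So the defendant prevails on this issue.
Per-issue: Issue I → defendant; Issue II → defendant; Issue III → defendant. The plaintiff must prevail on at least one issue; overall, the defendant prevails.

defendant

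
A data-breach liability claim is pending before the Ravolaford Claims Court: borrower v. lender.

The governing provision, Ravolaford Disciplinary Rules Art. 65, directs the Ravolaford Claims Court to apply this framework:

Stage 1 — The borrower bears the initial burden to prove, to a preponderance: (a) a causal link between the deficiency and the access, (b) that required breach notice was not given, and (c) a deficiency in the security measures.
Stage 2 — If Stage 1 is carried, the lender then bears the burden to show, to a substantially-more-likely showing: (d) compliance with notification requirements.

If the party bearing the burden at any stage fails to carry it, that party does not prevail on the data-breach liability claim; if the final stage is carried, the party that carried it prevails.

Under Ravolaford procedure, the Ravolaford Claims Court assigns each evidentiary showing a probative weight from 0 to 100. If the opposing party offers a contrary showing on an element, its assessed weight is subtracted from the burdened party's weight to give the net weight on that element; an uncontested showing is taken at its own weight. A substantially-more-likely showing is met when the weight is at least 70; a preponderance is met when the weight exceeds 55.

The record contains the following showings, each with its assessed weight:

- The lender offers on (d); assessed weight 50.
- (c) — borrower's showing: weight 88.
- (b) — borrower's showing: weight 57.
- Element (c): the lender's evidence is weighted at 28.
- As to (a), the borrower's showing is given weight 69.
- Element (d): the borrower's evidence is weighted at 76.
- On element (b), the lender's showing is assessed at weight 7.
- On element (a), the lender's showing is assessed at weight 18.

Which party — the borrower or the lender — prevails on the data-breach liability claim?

lender

Stage 1 — burden on borrower; standard: a preponderance (weight exceeds 55).
    (a): 69 − 18 = 51 ≤ 55 [not met]
    (b): 57 − 7 = 50 ≤ 55 [not met]
    (c): 88 − 28 = 60 > 55 [met]
  The borrower does not carry Stage 1.
So the lender prevails.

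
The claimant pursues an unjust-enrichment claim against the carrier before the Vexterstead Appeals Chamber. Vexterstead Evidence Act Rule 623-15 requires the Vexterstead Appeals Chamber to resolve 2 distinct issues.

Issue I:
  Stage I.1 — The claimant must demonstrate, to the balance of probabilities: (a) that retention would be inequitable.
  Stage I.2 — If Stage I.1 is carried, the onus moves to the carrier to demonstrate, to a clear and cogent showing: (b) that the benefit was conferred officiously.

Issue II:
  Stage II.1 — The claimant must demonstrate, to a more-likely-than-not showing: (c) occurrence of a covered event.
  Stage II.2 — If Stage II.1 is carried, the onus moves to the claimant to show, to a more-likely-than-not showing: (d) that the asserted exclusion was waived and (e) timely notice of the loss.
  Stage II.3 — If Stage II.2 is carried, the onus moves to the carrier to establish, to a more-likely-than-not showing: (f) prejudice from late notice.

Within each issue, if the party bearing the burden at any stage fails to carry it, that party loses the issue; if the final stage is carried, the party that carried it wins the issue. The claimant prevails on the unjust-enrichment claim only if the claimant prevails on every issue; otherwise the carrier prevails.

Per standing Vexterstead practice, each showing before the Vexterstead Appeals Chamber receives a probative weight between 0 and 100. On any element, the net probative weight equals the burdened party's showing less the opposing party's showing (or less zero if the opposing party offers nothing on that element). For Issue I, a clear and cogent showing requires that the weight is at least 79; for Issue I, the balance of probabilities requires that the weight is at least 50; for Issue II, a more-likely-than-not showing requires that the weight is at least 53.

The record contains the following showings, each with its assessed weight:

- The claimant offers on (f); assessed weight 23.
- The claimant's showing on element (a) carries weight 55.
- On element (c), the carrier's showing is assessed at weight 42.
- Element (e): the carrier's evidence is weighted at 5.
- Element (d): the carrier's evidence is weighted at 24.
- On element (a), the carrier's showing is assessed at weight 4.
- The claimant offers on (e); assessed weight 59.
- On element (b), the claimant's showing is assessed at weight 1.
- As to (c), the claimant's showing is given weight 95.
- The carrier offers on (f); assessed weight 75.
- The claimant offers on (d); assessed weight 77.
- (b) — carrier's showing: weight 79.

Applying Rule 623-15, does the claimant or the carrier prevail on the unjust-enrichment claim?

— Issue I —
Stage I.1 (claimant, the balance of probabilities, weight is at least 50): (a) net 55−4=51 ≥ 50 — meets.
  Stage I.1 is satisfied; the onus moves to the carrier.
Stage I.2 (carrier, a clear and cogent showing, weight is at least 79): (b) net 79−1=78 < 79 — fails.
  The carrier does not carry Stage I.2.
The claimant prevails on this issue.
— Issue II —
Stage II.1 (claimant, a more-likely-than-not showing, weight is at least 53): (c) net 95−42=53 ≥ 53 — meets.
  Stage II.1 carried; the burden remains with the claimant.
Stage II.2 (claimant, a more-likely-than-not showing, weight is at least 53): (d) net 77−24=53 ≥ 53 — meets; (e) net 59−5=54 ≥ 53 — meets.
  Stage II.2 carried; the burden shifts to the carrier.
Stage II.3 (carrier, a more-likely-than-not showing, weight is at least 53): (f) net 75−23=52 < 53 — fails.
  The carrier does not carry Stage II.3.
The analysis ends at Stage II.3; the claimant prevails on this issue.
Per-issue: Issue I → claimant; Issue II → claimant. The claimant must prevail on every issue; overall, the claimant prevails.

claimant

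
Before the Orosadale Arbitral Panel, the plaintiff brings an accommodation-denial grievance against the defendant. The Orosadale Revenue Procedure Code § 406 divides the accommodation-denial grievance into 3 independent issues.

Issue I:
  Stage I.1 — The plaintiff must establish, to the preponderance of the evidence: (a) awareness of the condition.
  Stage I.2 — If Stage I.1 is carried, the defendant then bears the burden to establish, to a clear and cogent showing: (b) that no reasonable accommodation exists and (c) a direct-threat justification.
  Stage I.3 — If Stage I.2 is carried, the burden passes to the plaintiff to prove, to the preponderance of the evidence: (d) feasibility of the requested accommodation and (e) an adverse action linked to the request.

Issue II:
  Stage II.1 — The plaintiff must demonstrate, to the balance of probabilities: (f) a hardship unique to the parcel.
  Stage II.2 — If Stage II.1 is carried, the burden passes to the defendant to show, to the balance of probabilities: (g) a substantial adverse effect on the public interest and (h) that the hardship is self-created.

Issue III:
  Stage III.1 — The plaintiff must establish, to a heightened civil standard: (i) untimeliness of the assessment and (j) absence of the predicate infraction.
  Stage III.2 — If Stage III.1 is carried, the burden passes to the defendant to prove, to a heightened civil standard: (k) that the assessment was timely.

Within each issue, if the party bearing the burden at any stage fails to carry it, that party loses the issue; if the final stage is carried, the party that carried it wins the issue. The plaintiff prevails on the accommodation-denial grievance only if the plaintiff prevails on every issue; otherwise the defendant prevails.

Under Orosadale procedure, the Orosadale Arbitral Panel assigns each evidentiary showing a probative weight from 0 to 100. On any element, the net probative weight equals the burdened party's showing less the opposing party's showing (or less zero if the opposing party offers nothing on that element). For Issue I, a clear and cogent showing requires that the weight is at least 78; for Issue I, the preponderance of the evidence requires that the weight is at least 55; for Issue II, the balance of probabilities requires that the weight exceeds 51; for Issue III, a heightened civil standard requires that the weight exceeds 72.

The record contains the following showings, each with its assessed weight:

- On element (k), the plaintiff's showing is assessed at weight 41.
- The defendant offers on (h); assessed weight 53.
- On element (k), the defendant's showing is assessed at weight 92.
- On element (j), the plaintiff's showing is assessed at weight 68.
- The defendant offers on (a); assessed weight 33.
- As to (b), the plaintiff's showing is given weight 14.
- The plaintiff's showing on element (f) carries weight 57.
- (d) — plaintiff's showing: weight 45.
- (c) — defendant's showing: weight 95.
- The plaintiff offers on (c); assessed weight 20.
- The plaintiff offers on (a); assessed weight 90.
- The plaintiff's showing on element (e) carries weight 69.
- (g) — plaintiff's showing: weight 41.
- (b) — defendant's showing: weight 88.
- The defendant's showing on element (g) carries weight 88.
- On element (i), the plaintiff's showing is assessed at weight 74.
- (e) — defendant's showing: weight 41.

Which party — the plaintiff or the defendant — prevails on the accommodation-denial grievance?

defendant

— Issue I —
At Stage I.1 the plaintiff must meet the preponderance of the evidence (weight is at least 55): on (a) the weight is 90 less the opposing 33 gives net 57, ≥ 55, so (a) meets the standard.
  The plaintiff carries Stage I.1; the defendant now bears the burden.
At Stage I.2 the defendant must meet a clear and cogent showing (weight is at least 78): on (b) the weight is 88 less the opposing 14 gives net 74, < 78, so (b) does not meet the standard; on (c) the weight is 95 less the opposing 20 gives net 75, which does not reach 78, so (c) does not meet the standard.
  The defendant does not carry Stage I.2.
So the plaintiff prevails on this issue.
— Issue II —
At Stage II.1 the plaintiff must meet the balance of probabilities (weight exceeds 51): on (f) the weight is 57, which does exceed 51, so (f) meets the standard.
  The plaintiff carries Stage II.1; the defendant now bears the burden.
At Stage II.2 the defendant must meet the balance of probabilities (weight exceeds 51): on (g) the weight is 88 less the opposing 41 gives net 47, ≤ 51, so (g) does not meet the standard; on (h) the weight is 53, which does exceed 51, so (h) meets the standard.
  The defendant does not carry Stage II.2.
The plaintiff prevails on this issue.
— Issue III —
At Stage III.1 the plaintiff must meet a heightened civil standard (weight exceeds 72): on (i) the weight is 74, > 72, so (i) meets the standard; on (j) the weight is 68, ≤ 72, so (j) does not meet the standard.
  Stage III.1 not carried; the plaintiff fails its burden.
So the defendant prevails on this issue.
Per-issue: Issue I → plaintiff; Issue II → plaintiff; Issue III → defendant. The plaintiff must prevail on every issue; overall, the defendant prevails.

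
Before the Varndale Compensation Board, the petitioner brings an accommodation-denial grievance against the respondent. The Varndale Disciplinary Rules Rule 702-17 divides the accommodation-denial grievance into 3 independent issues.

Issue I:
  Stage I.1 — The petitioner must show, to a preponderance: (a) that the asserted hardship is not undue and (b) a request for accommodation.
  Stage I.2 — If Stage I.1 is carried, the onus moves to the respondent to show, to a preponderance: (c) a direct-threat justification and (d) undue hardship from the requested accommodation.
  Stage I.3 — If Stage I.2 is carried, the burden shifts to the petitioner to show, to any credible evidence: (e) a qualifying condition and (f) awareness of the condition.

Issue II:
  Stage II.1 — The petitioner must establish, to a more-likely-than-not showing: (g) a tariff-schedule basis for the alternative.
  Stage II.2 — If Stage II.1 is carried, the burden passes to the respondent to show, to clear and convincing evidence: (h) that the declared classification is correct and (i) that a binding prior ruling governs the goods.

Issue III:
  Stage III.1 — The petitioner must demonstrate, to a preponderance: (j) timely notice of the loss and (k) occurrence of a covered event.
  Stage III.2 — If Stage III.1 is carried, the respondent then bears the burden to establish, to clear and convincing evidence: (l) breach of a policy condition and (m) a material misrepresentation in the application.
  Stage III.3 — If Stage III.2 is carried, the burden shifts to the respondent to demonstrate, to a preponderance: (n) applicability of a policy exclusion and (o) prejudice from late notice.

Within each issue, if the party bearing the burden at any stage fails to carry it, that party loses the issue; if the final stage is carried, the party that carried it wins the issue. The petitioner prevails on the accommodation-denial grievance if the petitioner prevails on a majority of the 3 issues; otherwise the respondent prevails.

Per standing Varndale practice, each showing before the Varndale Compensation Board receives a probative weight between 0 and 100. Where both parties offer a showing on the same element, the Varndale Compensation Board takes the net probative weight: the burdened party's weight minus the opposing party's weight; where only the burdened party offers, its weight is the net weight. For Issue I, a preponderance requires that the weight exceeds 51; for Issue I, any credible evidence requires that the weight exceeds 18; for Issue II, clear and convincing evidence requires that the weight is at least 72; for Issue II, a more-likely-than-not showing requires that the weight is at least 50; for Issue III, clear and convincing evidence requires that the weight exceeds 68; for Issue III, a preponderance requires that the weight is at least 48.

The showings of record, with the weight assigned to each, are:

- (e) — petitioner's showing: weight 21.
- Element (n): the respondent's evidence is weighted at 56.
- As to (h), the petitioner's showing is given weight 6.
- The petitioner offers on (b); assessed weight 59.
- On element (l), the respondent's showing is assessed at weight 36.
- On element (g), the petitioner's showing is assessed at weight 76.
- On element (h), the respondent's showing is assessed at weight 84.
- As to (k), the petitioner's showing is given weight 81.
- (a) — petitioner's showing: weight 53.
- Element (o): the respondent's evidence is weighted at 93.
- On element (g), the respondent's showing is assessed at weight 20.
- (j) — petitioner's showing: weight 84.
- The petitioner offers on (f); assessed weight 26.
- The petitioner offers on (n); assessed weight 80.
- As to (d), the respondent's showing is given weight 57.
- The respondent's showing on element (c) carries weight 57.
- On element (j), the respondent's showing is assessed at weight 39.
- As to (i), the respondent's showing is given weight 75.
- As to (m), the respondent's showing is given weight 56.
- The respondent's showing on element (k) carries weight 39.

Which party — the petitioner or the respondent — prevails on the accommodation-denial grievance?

respondent

— Issue I —
Stage I.1 (petitioner, a preponderance, weight exceeds 51): (a) 53 > 51 — meets; (b) 59 > 51 — meets.
  All elements met. The burden passes to the respondent.
Stage I.2 (respondent, a preponderance, weight exceeds 51): (c) 57 > 51 — meets; (d) 57 > 51 — meets.
  Stage I.2 is satisfied; the onus moves to the petitioner.
Stage I.3 (petitioner, any credible evidence, weight exceeds 18): (e) 21 > 18 — meets; (f) 26 > 18 — meets.
  All elements met at the final stage.
With every stage satisfied, the petitioner prevails on this issue.
— Issue II —
Stage II.1 — burden on petitioner; standard: a more-likely-than-not showing (weight is at least 50).
    (g): 76 − 20 = 56 ≥ 50 [met]
  Stage II.1 is satisfied; the onus moves to the respondent.
Stage II.2 — burden on respondent; standard: clear and convincing evidence (weight is at least 72).
    (h): 84 − 6 = 78 ≥ 72 [met]
    (i): 75 ≥ 72 [met]
  All elements met at the final stage.
All stages carried — the respondent prevails on this issue.
— Issue III —
At Stage III.1 the petitioner must meet a preponderance (weight is at least 48): on (j) the weight is 84 less the opposing 39 gives net 45, < 48, so (j) does not meet the standard; on (k) the weight is 81 less the opposing 39 gives net 42, which does not reach 48, so (k) does not meet the standard.
  Stage III.1 not carried; the petitioner fails its burden.
The analysis ends at Stage III.1; the respondent prevails on this issue.
Per-issue: Issue I → petitioner; Issue II → respondent; Issue III → respondent. The petitioner must prevail on a majority of issues; overall, the respondent prevails.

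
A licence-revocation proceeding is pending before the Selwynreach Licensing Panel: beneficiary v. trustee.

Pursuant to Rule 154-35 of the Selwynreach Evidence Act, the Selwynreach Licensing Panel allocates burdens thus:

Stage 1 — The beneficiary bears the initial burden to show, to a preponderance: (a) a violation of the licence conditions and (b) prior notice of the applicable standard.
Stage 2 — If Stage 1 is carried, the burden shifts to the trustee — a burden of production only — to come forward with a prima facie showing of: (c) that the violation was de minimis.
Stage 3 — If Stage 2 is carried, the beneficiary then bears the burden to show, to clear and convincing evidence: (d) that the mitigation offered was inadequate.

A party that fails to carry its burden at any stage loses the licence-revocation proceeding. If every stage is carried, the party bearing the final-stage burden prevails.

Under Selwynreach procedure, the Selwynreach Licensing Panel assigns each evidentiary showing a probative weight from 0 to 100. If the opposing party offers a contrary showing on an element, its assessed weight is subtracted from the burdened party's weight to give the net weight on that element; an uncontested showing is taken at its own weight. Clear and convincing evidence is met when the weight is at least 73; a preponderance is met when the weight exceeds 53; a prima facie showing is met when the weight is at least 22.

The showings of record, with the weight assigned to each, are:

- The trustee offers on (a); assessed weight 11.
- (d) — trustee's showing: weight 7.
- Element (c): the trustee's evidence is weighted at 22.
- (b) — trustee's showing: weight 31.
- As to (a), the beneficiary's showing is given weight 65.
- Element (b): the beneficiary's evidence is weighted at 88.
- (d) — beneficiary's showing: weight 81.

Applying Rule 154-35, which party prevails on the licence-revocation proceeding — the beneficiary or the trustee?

Stage 1 (beneficiary, a preponderance, weight exceeds 53): (a) net 65−11=54 > 53 — meets; (b) net 88−31=57 > 53 — meets.
  Stage 1 is satisfied; the onus moves to the trustee.
Stage 2 (trustee, a prima facie showing, weight is at least 22): (c) 22 ≥ 22 — meets.
  Stage 2 is satisfied; the onus moves to the beneficiary.
Stage 3 (beneficiary, clear and convincing evidence, weight is at least 73): (d) net 81−7=74 ≥ 73 — meets.
  The beneficiary carries the last stage.
With every stage satisfied, the beneficiary prevails.

beneficiary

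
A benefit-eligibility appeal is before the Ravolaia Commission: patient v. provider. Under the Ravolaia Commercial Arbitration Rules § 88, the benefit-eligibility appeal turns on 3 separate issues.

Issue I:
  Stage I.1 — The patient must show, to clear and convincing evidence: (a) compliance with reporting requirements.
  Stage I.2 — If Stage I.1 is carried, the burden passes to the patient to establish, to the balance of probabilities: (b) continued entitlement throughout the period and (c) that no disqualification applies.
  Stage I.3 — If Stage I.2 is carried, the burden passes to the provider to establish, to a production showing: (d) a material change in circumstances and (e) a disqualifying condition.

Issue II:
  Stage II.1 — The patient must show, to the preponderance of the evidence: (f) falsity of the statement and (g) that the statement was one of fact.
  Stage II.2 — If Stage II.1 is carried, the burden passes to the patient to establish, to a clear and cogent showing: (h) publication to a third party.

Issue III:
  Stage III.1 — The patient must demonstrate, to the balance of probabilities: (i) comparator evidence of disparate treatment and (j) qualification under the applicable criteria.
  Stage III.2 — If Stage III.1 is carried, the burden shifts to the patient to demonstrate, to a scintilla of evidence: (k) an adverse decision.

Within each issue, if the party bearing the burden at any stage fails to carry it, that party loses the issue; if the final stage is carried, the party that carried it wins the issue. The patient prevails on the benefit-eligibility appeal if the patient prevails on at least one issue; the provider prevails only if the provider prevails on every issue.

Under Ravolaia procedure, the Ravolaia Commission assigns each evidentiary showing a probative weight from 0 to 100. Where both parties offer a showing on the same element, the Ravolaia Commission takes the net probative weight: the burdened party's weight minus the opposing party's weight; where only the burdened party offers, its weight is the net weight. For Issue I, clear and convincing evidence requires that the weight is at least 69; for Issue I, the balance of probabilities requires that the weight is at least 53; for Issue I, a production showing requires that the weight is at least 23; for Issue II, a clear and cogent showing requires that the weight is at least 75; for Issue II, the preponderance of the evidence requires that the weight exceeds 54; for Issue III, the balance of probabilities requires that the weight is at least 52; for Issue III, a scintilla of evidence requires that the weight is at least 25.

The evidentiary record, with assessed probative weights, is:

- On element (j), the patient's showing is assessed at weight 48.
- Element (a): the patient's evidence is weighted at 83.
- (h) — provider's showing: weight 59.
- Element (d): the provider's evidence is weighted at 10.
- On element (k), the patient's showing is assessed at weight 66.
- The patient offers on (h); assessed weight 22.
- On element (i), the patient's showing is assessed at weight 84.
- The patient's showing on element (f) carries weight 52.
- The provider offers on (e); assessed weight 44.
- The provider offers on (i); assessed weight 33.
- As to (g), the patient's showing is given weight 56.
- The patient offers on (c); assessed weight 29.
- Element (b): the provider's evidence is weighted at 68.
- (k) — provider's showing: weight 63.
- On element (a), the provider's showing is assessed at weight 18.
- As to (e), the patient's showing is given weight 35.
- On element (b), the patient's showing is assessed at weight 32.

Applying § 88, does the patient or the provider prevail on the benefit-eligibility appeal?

— Issue I —
Stage I.1 (patient, clear and convincing evidence, weight is at least 69): (a) net 83−18=65 < 69 — fails.
  Not every element is met, so the patient fails to carry Stage I.1.
So the provider prevails on this issue.
— Issue II —
At Stage II.1 the patient must meet the preponderance of the evidence (weight exceeds 54): on (f) the weight is 52, ≤ 54, so (f) does not meet the standard; on (g) the weight is 56, > 54, so (g) meets the standard.
  The patient does not carry Stage II.1.
So the provider prevails on this issue.
— Issue III —
At Stage III.1 the patient must meet the balance of probabilities (weight is at least 52): on (i) the weight is 84 less the opposing 33 gives net 51, < 52, so (i) does not meet the standard; on (j) the weight is 48, < 52, so (j) does not meet the standard.
  Stage III.1 not carried; the patient fails its burden.
So the provider prevails on this issue.
Per-issue: Issue I → provider; Issue II → provider; Issue III → provider. The patient must prevail on at least one issue; overall, the provider prevails.

provider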